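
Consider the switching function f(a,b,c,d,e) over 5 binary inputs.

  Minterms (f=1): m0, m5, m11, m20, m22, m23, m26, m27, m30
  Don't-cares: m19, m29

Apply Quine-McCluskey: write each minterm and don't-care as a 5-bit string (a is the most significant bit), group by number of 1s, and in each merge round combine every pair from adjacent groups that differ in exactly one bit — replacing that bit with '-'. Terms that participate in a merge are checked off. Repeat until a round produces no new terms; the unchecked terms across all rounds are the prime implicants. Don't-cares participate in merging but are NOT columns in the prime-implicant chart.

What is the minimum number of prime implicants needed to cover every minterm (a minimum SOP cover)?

size-2^0 implicants → 00000  00101  01011(✓)  10011(✓)  10100(✓)  10110(✓)  10111(✓)  11010(✓)  11011(✓)  11101  11110(✓)
size-2^1 implicants → -1011  1-011  1-110  10-11  101-0  1011-  11-10  1101-
Unchecked terms (primes): -1011, 00000, 00101, 1-011, 1-110, 10-11, 101-0, 1011-, 11-10, 1101-, 11101
Minterm coverage:
  m0 ⊆ 00000 [E]
  m5 ⊆ 00101 [E]
  m11 ⊆ -1011 [E]
  m20 ⊆ 101-0 [E]
  m22 ⊆ 1-110,101-0,1011-
  m23 ⊆ 10-11,1011-
  m26 ⊆ 11-10,1101-
  m27 ⊆ -1011,1-011,1101-
  m30 ⊆ 1-110,11-10
E = {-1011, 00000, 00101, 101-0}
Petrick residual → 10-11, 11-10
Cover = bc'de + a'b'c'd'e' + a'b'cd'e + ab'de + ab'ce' + abde'  |cover|=6

6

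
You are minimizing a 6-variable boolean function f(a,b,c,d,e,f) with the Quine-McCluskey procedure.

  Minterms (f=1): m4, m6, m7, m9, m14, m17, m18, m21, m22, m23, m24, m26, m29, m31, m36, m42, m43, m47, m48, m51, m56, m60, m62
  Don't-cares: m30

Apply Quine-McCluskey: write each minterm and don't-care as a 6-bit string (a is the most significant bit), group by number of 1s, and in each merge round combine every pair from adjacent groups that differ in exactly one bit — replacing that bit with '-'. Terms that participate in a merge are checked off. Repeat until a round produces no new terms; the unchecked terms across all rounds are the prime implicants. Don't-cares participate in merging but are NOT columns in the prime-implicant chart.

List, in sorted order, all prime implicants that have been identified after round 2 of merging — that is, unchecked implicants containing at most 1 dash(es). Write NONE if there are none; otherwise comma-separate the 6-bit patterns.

Round 0: 000100✓ 000110✓ 000111✓ 001001 001110✓ 010001✓ 010010✓ 010101✓ 010110✓ 010111✓ 011000✓ 011010✓ 011101✓ 011110✓ 011111✓ 100100✓ 101010✓ 101011✓ 101111✓ 110000✓ 110011 111000✓ 111100✓ 111110✓
Round 1: -00100 -11000 -11110 0-0110✓ 0-0111✓ 0-1110✓ 00-110✓ 0001-0 00011-✓ 01-010✓ 01-101✓ 01-110✓ 01-111✓ 010-01 010-10✓ 0101-1✓ 01011-✓ 011-10✓ 0110-0 0111-1✓ 01111-✓ 101-11 10101- 11-000 111-00 1111-0
Round 2: 0--110 0-011- 01--10 01-1-1 01-11-
PIs = {-00100, -11000, -11110, 0--110, 0-011-, 0001-0, 001001, 01--10, 01-1-1, 01-11-, 010-01, 0110-0, 101-11, 10101-, 11-000, 110011, 111-00, 1111-0}

-00100, -11000, -11110, 0001-0, 001001, 010-01, 0110-0, 101-11, 10101-, 11-000, 110011, 111-00, 1111-0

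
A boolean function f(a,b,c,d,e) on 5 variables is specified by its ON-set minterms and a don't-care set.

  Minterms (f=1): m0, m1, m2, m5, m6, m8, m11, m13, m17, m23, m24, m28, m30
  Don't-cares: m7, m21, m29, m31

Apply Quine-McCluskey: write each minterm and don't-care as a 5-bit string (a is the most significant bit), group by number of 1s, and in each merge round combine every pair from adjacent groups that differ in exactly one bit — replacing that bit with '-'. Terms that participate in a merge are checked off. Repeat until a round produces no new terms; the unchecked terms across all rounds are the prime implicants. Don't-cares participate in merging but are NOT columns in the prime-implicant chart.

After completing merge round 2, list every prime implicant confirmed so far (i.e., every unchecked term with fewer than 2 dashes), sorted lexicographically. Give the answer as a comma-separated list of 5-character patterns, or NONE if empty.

size-2^0 implicants → 00000(✓)  00001(✓)  00010(✓)  00101(✓)  00110(✓)  00111(✓)  01000(✓)  01011  01101(✓)  10001(✓)  10101(✓)  10111(✓)  11000(✓)  11100(✓)  11101(✓)  11110(✓)  11111(✓)
size-2^1 implicants → -0001(✓)  -0101(✓)  -0111(✓)  -1000  -1101(✓)  0-000  0-101(✓)  00-01(✓)  00-10  000-0  0000-  001-1(✓)  0011-  1-101(✓)  1-111(✓)  10-01(✓)  101-1(✓)  11-00  111-0(✓)  111-1(✓)  1110-(✓)  1111-(✓)
size-2^2 implicants → --101  -0-01  -01-1  1-1-1  111--
Unchecked terms (primes): --101, -0-01, -01-1, -1000, 0-000, 00-10, 000-0, 0000-, 0011-, 01011, 1-1-1, 11-00, 111--

-1000, 0-000, 00-10, 000-0, 0000-, 0011-, 01011, 11-00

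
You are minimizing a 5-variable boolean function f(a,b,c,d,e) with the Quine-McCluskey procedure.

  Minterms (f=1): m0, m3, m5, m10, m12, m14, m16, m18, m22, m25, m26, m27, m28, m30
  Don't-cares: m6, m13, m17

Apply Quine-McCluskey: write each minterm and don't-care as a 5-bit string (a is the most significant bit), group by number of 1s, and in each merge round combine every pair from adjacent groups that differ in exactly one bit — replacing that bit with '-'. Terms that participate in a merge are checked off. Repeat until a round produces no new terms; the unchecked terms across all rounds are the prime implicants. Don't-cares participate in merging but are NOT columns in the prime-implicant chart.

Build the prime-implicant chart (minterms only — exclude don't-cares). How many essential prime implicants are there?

[col 0] 00000*, 00011, 00101*, 00110*, 01010*, 01100*, 01101*, 01110*, 10000*, 10001*, 10010*, 10110*, 11001*, 11010*, 11011*, 11100*, 11110*
[col 1] -0000, -0110*, -1010*, -1100*, -1110*, 0-101, 0-110*, 01-10*, 011-0*, 0110-, 1-001, 1-010*, 1-110*, 10-10*, 100-0, 1000-, 11-10*, 110-1, 1101-, 111-0*
[col 2] --110, -1-10, -11-0, 1--10
Prime implicants: --110, -0000, -1-10, -11-0, 0-101, 00011, 0110-, 1--10, 1-001, 100-0, 1000-, 110-1, 1101-
PI chart (minterm → PIs covering it):
  0 | -0000  (sole → essential)
  3 | 00011  (sole → essential)
  5 | 0-101  (sole → essential)
  10 | -1-10  (sole → essential)
  12 | -11-0,0110-
  14 | --110,-1-10,-11-0
  16 | -0000,100-0,1000-
  18 | 1--10,100-0
  22 | --110,1--10
  25 | 1-001,110-1
  26 | -1-10,1--10,1101-
  27 | 110-1,1101-
  28 | -11-0  (sole → essential)
  30 | --110,-1-10,-11-0,1--10
Essential prime implicants: -0000, -1-10, -11-0, 0-101, 00011

5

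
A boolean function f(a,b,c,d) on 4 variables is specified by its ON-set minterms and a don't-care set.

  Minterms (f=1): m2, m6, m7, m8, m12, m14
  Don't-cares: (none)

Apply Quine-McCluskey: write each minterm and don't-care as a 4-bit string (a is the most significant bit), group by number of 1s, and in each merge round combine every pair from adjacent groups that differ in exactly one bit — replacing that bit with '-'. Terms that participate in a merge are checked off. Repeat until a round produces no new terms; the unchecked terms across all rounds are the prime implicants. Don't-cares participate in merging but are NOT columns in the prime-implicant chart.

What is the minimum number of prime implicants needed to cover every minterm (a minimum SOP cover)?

4

size-2^0 implicants → 0010(✓)  0110(✓)  0111(✓)  1000(✓)  1100(✓)  1110(✓)
size-2^1 implicants → -110  0-10  011-  1-00  11-0
Unchecked terms (primes): -110, 0-10, 011-, 1-00, 11-0
Minterm coverage:
  m2 ⊆ 0-10 [E]
  m6 ⊆ -110,0-10,011-
  m7 ⊆ 011- [E]
  m8 ⊆ 1-00 [E]
  m12 ⊆ 1-00,11-0
  m14 ⊆ -110,11-0
E = {0-10, 011-, 1-00}
Petrick residual → -110
Cover = bcd' + a'cd' + a'bc + ac'd'  |cover|=4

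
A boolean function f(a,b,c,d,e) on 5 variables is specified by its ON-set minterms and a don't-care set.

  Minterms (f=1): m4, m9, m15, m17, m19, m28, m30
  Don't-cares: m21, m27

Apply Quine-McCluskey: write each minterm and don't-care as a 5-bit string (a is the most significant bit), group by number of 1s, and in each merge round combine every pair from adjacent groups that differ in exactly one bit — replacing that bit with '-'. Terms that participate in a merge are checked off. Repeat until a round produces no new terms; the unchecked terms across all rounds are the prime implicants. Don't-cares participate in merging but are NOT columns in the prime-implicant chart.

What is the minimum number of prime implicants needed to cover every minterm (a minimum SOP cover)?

Round 0: 00100 01001 01111 10001✓ 10011✓ 10101✓ 11011✓ 11100✓ 11110✓
Round 1: 1-011 10-01 100-1 111-0
PIs = {00100, 01001, 01111, 1-011, 10-01, 100-1, 111-0}
Coverage chart:
  m4: 00100 ←essential
  m9: 01001 ←essential
  m15: 01111 ←essential
  m17: 10-01,100-1
  m19: 1-011,100-1
  m28: 111-0 ←essential
  m30: 111-0 ←essential
Essential: 00100, 01001, 01111, 111-0
Petrick residual → 100-1
Min cover (5 terms): a'b'cd'e' + a'bc'd'e + a'bcde + ab'c'e + abce'

5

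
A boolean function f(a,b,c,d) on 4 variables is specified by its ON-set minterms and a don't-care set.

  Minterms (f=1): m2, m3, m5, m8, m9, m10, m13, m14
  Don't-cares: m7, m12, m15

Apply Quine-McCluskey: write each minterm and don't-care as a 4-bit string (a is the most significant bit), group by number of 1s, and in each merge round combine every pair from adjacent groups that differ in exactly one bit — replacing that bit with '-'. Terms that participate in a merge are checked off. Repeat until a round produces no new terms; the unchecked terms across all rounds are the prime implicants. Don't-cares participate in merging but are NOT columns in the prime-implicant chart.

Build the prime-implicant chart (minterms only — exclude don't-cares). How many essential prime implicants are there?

size-2^0 implicants → 0010(✓)  0011(✓)  0101(✓)  0111(✓)  1000(✓)  1001(✓)  1010(✓)  1100(✓)  1101(✓)  1110(✓)  1111(✓)
size-2^1 implicants → -010  -101(✓)  -111(✓)  0-11  001-  01-1(✓)  1-00(✓)  1-01(✓)  1-10(✓)  10-0(✓)  100-(✓)  11-0(✓)  11-1(✓)  110-(✓)  111-(✓)
size-2^2 implicants → -1-1  1--0  1-0-  11--
Unchecked terms (primes): -010, -1-1, 0-11, 001-, 1--0, 1-0-, 11--
Minterm coverage:
  m2 ⊆ -010,001-
  m3 ⊆ 0-11,001-
  m5 ⊆ -1-1 [E]
  m8 ⊆ 1--0,1-0-
  m9 ⊆ 1-0- [E]
  m10 ⊆ -010,1--0
  m13 ⊆ -1-1,1-0-,11--
  m14 ⊆ 1--0,11--
E = {-1-1, 1-0-}

2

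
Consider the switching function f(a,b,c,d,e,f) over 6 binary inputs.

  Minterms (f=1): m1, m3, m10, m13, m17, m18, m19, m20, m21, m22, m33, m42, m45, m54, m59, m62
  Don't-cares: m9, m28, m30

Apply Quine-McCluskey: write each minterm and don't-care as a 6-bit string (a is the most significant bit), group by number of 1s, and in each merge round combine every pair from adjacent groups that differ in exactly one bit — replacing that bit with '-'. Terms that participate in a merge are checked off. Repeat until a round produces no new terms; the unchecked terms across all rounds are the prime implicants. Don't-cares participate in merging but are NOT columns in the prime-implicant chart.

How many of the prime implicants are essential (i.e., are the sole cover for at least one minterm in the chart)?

[col 0] 000001*, 000011*, 001001*, 001010*, 001101*, 010001*, 010010*, 010011*, 010100*, 010101*, 010110*, 011100*, 011110*, 100001*, 101010*, 101101*, 110110*, 111011, 111110*
[col 1] -00001, -01010, -01101, -10110*, -11110*, 0-0001*, 0-0011*, 00-001, 0000-1*, 001-01, 01-100*, 01-110*, 010-01, 010-10, 0100-1*, 01001-, 0101-0*, 01010-, 0111-0*, 11-110*
[col 2] -1-110, 0-00-1, 01-1-0
Prime implicants: -00001, -01010, -01101, -1-110, 0-00-1, 00-001, 001-01, 01-1-0, 010-01, 010-10, 01001-, 01010-, 111011
PI chart (minterm → PIs covering it):
  1 | -00001,0-00-1,00-001
  3 | 0-00-1  (sole → essential)
  10 | -01010  (sole → essential)
  13 | -01101,001-01
  17 | 0-00-1,010-01
  18 | 010-10,01001-
  19 | 0-00-1,01001-
  20 | 01-1-0,01010-
  21 | 010-01,01010-
  22 | -1-110,01-1-0,010-10
  33 | -00001  (sole → essential)
  42 | -01010  (sole → essential)
  45 | -01101  (sole → essential)
  54 | -1-110  (sole → essential)
  59 | 111011  (sole → essential)
  62 | -1-110  (sole → essential)
Essential prime implicants: -00001, -01010, -01101, -1-110, 0-00-1, 111011

6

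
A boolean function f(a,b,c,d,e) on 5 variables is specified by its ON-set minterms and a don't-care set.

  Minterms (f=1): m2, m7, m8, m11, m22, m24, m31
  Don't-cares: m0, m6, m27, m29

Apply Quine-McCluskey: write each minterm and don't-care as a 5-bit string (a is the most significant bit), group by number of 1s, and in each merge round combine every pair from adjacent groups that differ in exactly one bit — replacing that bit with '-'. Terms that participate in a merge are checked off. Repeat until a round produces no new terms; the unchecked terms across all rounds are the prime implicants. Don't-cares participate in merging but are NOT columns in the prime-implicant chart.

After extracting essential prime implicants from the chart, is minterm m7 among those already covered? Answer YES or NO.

YES

Round 0: 00000✓ 00010✓ 00110✓ 00111✓ 01000✓ 01011✓ 10110✓ 11000✓ 11011✓ 11101✓ 11111✓
Round 1: -0110 -1000 -1011 0-000 00-10 000-0 0011- 11-11 111-1
PIs = {-0110, -1000, -1011, 0-000, 00-10, 000-0, 0011-, 11-11, 111-1}
Coverage chart:
  m2: 00-10,000-0
  m7: 0011- ←essential
  m8: -1000,0-000
  m11: -1011 ←essential
  m22: -0110 ←essential
  m24: -1000 ←essential
  m31: 11-11,111-1
Essential: -0110, -1000, -1011, 0011-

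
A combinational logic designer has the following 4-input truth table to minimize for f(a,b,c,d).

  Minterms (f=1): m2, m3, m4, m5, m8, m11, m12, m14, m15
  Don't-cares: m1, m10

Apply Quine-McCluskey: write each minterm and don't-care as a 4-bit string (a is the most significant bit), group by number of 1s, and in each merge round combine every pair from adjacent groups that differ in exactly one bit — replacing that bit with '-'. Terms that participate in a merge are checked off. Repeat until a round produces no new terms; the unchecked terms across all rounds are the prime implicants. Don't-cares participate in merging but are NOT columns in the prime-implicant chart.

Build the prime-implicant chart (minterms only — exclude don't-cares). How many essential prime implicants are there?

size-2^0 implicants → 0001(✓)  0010(✓)  0011(✓)  0100(✓)  0101(✓)  1000(✓)  1010(✓)  1011(✓)  1100(✓)  1110(✓)  1111(✓)
size-2^1 implicants → -010(✓)  -011(✓)  -100  0-01  00-1  001-(✓)  010-  1-00(✓)  1-10(✓)  1-11(✓)  10-0(✓)  101-(✓)  11-0(✓)  111-(✓)
size-2^2 implicants → -01-  1--0  1-1-
Unchecked terms (primes): -01-, -100, 0-01, 00-1, 010-, 1--0, 1-1-
Minterm coverage:
  m2 ⊆ -01- [E]
  m3 ⊆ -01-,00-1
  m4 ⊆ -100,010-
  m5 ⊆ 0-01,010-
  m8 ⊆ 1--0 [E]
  m11 ⊆ -01-,1-1-
  m12 ⊆ -100,1--0
  m14 ⊆ 1--0,1-1-
  m15 ⊆ 1-1- [E]
E = {-01-, 1--0, 1-1-}

3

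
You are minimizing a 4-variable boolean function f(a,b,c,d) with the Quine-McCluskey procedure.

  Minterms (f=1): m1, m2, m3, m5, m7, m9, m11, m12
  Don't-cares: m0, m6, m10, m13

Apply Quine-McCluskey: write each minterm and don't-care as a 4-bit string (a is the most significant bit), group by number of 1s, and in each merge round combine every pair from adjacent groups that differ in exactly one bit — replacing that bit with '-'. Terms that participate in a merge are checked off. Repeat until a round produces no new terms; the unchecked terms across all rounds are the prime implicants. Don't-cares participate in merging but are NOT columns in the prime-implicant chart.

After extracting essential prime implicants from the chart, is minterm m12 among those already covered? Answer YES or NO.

YES

[col 0] 0000*, 0001*, 0010*, 0011*, 0101*, 0110*, 0111*, 1001*, 1010*, 1011*, 1100*, 1101*
[col 1] -001*, -010*, -011*, -101*, 0-01*, 0-10*, 0-11*, 00-0*, 00-1*, 000-*, 001-*, 01-1*, 011-*, 1-01*, 10-1*, 101-*, 110-
[col 2] --01, -0-1, -01-, 0--1, 0-1-, 00--
Prime implicants: --01, -0-1, -01-, 0--1, 0-1-, 00--, 110-
PI chart (minterm → PIs covering it):
  1 | --01,-0-1,0--1,00--
  2 | -01-,0-1-,00--
  3 | -0-1,-01-,0--1,0-1-,00--
  5 | --01,0--1
  7 | 0--1,0-1-
  9 | --01,-0-1
  11 | -0-1,-01-
  12 | 110-  (sole → essential)
Essential prime implicants: 110-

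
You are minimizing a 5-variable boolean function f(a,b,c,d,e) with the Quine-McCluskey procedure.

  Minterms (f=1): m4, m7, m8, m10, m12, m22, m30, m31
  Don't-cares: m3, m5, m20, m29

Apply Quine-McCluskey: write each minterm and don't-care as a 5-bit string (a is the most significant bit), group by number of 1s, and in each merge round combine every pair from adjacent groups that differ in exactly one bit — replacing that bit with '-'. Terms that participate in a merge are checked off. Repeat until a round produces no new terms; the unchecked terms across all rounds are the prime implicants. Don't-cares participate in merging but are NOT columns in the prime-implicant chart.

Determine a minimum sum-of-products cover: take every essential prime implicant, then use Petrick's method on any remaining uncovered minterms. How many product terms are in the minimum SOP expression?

5

[col 0] 00011*, 00100*, 00101*, 00111*, 01000*, 01010*, 01100*, 10100*, 10110*, 11101*, 11110*, 11111*
[col 1] -0100, 0-100, 00-11, 001-1, 0010-, 01-00, 010-0, 1-110, 101-0, 111-1, 1111-
Prime implicants: -0100, 0-100, 00-11, 001-1, 0010-, 01-00, 010-0, 1-110, 101-0, 111-1, 1111-
PI chart (minterm → PIs covering it):
  4 | -0100,0-100,0010-
  7 | 00-11,001-1
  8 | 01-00,010-0
  10 | 010-0  (sole → essential)
  12 | 0-100,01-00
  22 | 1-110,101-0
  30 | 1-110,1111-
  31 | 111-1,1111-
Essential prime implicants: 010-0
Petrick residual → 0-100, 00-11, 1-110, 111-1
Minimum SOP uses 5 PIs: a'cd'e' + a'b'de + a'bc'e' + acde' + abce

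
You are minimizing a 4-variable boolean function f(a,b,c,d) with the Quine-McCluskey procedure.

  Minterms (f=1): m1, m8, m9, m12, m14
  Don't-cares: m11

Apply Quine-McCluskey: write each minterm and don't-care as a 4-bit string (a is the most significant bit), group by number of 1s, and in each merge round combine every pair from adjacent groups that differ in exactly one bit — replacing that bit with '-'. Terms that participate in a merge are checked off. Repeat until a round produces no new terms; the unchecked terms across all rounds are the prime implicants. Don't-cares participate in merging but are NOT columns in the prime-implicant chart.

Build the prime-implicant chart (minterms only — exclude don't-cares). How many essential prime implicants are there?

2

Round 0: 0001✓ 1000✓ 1001✓ 1011✓ 1100✓ 1110✓
Round 1: -001 1-00 10-1 100- 11-0
PIs = {-001, 1-00, 10-1, 100-, 11-0}
Coverage chart:
  m1: -001 ←essential
  m8: 1-00,100-
  m9: -001,10-1,100-
  m12: 1-00,11-0
  m14: 11-0 ←essential
Essential: -001, 11-0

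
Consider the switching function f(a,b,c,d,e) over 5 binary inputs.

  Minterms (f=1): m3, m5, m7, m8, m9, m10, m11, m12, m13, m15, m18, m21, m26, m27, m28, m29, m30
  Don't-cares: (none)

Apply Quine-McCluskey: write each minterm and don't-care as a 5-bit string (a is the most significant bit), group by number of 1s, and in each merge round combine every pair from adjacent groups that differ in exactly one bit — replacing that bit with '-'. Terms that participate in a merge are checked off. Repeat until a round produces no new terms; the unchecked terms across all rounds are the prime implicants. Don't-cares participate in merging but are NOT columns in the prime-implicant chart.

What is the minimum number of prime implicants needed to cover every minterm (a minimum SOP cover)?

6

[col 0] 00011*, 00101*, 00111*, 01000*, 01001*, 01010*, 01011*, 01100*, 01101*, 01111*, 10010*, 10101*, 11010*, 11011*, 11100*, 11101*, 11110*
[col 1] -0101*, -1010*, -1011*, -1100*, -1101*, 0-011*, 0-101*, 0-111*, 00-11*, 001-1*, 01-00*, 01-01*, 01-11*, 010-0*, 010-1*, 0100-*, 0101-*, 011-1*, 0110-*, 1-010, 1-101*, 11-10, 1101-*, 111-0, 1110-*
[col 2] --101, -101-, -110-, 0--11, 0-1-1, 01--1, 01-0-, 010--
Prime implicants: --101, -101-, -110-, 0--11, 0-1-1, 01--1, 01-0-, 010--, 1-010, 11-10, 111-0
PI chart (minterm → PIs covering it):
  3 | 0--11  (sole → essential)
  5 | --101,0-1-1
  7 | 0--11,0-1-1
  8 | 01-0-,010--
  9 | 01--1,01-0-,010--
  10 | -101-,010--
  11 | -101-,0--11,01--1,010--
  12 | -110-,01-0-
  13 | --101,-110-,0-1-1,01--1,01-0-
  15 | 0--11,0-1-1,01--1
  18 | 1-010  (sole → essential)
  21 | --101  (sole → essential)
  26 | -101-,1-010,11-10
  27 | -101-  (sole → essential)
  28 | -110-,111-0
  29 | --101,-110-
  30 | 11-10,111-0
Essential prime implicants: --101, -101-, 0--11, 1-010
Petrick residual → 01-0-, 111-0
Minimum SOP uses 6 PIs: cd'e + bc'd + a'de + a'bd' + ac'de' + abce'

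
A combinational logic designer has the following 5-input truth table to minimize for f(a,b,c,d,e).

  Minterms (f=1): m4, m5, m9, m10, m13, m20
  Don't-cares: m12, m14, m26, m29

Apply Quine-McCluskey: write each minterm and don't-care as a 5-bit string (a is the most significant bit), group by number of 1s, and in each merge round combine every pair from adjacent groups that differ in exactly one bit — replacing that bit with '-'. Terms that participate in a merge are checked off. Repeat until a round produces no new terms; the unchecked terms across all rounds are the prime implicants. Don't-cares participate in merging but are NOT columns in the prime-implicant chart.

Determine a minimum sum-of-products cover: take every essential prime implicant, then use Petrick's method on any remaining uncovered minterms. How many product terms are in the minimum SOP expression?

Round 0: 00100✓ 00101✓ 01001✓ 01010✓ 01100✓ 01101✓ 01110✓ 10100✓ 11010✓ 11101✓
Round 1: -0100 -1010 -1101 0-100✓ 0-101✓ 0010-✓ 01-01 01-10 011-0 0110-✓
Round 2: 0-10-
PIs = {-0100, -1010, -1101, 0-10-, 01-01, 01-10, 011-0}
Coverage chart:
  m4: -0100,0-10-
  m5: 0-10- ←essential
  m9: 01-01 ←essential
  m10: -1010,01-10
  m13: -1101,0-10-,01-01
  m20: -0100 ←essential
Essential: -0100, 0-10-, 01-01
Petrick residual → -1010
Min cover (4 terms): b'cd'e' + bc'de' + a'cd' + a'bd'e

4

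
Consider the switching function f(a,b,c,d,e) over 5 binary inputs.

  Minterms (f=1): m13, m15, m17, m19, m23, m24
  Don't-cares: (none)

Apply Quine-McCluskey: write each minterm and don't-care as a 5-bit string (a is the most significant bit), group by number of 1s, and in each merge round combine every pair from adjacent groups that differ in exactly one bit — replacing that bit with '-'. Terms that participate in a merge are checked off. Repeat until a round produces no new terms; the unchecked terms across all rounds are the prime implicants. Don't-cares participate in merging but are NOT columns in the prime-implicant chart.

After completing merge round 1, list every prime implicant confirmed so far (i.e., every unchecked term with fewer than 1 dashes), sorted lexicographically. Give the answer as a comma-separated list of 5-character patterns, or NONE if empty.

11000

[col 0] 01101*, 01111*, 10001*, 10011*, 10111*, 11000
[col 1] 011-1, 10-11, 100-1
Prime implicants: 011-1, 10-11, 100-1, 11000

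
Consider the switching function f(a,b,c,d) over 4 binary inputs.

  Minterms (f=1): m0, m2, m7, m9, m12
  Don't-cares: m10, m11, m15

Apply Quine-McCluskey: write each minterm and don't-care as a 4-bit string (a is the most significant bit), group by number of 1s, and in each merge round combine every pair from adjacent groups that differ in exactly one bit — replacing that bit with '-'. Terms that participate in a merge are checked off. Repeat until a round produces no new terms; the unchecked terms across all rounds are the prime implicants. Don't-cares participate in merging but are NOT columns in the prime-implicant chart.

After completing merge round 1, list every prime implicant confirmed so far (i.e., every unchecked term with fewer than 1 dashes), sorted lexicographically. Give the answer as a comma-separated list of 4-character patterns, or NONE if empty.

1100

Round 0: 0000✓ 0010✓ 0111✓ 1001✓ 1010✓ 1011✓ 1100 1111✓
Round 1: -010 -111 00-0 1-11 10-1 101-
PIs = {-010, -111, 00-0, 1-11, 10-1, 101-, 1100}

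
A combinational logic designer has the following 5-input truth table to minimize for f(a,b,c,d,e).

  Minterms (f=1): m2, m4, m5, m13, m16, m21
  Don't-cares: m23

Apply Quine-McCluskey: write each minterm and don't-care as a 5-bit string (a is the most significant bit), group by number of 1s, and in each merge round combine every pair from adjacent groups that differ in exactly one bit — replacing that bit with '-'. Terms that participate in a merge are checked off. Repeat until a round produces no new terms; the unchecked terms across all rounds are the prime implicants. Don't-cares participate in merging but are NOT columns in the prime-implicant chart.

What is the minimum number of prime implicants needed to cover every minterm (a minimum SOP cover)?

Round 0: 00010 00100✓ 00101✓ 01101✓ 10000 10101✓ 10111✓
Round 1: -0101 0-101 0010- 101-1
PIs = {-0101, 0-101, 00010, 0010-, 10000, 101-1}
Coverage chart:
  m2: 00010 ←essential
  m4: 0010- ←essential
  m5: -0101,0-101,0010-
  m13: 0-101 ←essential
  m16: 10000 ←essential
  m21: -0101,101-1
Essential: 0-101, 00010, 0010-, 10000
Petrick residual → -0101
Min cover (5 terms): b'cd'e + a'cd'e + a'b'c'de' + a'b'cd' + ab'c'd'e'

5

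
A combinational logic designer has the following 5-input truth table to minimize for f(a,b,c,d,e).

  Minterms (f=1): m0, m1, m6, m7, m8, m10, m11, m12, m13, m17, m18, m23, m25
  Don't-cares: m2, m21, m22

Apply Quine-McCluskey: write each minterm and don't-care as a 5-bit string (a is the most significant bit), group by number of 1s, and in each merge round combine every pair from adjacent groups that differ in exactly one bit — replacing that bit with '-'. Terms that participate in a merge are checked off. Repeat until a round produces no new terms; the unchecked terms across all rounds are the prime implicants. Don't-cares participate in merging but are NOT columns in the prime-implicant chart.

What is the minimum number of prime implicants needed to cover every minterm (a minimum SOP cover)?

7

[col 0] 00000*, 00001*, 00010*, 00110*, 00111*, 01000*, 01010*, 01011*, 01100*, 01101*, 10001*, 10010*, 10101*, 10110*, 10111*, 11001*
[col 1] -0001, -0010*, -0110*, -0111*, 0-000*, 0-010*, 00-10*, 000-0*, 0000-, 0011-*, 01-00, 010-0*, 0101-, 0110-, 1-001, 10-01, 10-10*, 101-1, 1011-*
[col 2] -0-10, -011-, 0-0-0
Prime implicants: -0-10, -0001, -011-, 0-0-0, 0000-, 01-00, 0101-, 0110-, 1-001, 10-01, 101-1
PI chart (minterm → PIs covering it):
  0 | 0-0-0,0000-
  1 | -0001,0000-
  6 | -0-10,-011-
  7 | -011-  (sole → essential)
  8 | 0-0-0,01-00
  10 | 0-0-0,0101-
  11 | 0101-  (sole → essential)
  12 | 01-00,0110-
  13 | 0110-  (sole → essential)
  17 | -0001,1-001,10-01
  18 | -0-10  (sole → essential)
  23 | -011-,101-1
  25 | 1-001  (sole → essential)
Essential prime implicants: -0-10, -011-, 0101-, 0110-, 1-001
Petrick residual → -0001, 0-0-0
Minimum SOP uses 7 PIs: b'de' + b'c'd'e + b'cd + a'c'e' + a'bc'd + a'bcd' + ac'd'e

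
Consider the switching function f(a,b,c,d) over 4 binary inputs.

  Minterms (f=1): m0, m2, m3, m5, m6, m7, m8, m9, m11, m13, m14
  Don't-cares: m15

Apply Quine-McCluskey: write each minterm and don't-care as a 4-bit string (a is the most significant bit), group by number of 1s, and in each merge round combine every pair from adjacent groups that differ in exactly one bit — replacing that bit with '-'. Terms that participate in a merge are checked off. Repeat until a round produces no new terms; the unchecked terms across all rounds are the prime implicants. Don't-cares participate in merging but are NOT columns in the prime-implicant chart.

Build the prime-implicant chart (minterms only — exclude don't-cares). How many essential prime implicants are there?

[col 0] 0000*, 0010*, 0011*, 0101*, 0110*, 0111*, 1000*, 1001*, 1011*, 1101*, 1110*, 1111*
[col 1] -000, -011*, -101*, -110*, -111*, 0-10*, 0-11*, 00-0, 001-*, 01-1*, 011-*, 1-01*, 1-11*, 10-1*, 100-, 11-1*, 111-*
[col 2] --11, -1-1, -11-, 0-1-, 1--1
Prime implicants: --11, -000, -1-1, -11-, 0-1-, 00-0, 1--1, 100-
PI chart (minterm → PIs covering it):
  0 | -000,00-0
  2 | 0-1-,00-0
  3 | --11,0-1-
  5 | -1-1  (sole → essential)
  6 | -11-,0-1-
  7 | --11,-1-1,-11-,0-1-
  8 | -000,100-
  9 | 1--1,100-
  11 | --11,1--1
  13 | -1-1,1--1
  14 | -11-  (sole → essential)
Essential prime implicants: -1-1, -11-

2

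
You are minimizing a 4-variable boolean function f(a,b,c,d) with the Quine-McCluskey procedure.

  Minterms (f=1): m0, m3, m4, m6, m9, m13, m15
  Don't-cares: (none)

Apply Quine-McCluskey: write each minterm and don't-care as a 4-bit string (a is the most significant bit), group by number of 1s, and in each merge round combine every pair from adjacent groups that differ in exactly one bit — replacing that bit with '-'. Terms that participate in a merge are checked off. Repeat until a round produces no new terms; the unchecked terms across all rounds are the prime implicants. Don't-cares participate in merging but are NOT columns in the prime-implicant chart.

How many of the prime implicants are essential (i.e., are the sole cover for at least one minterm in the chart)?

5

size-2^0 implicants → 0000(✓)  0011  0100(✓)  0110(✓)  1001(✓)  1101(✓)  1111(✓)
size-2^1 implicants → 0-00  01-0  1-01  11-1
Unchecked terms (primes): 0-00, 0011, 01-0, 1-01, 11-1
Minterm coverage:
  m0 ⊆ 0-00 [E]
  m3 ⊆ 0011 [E]
  m4 ⊆ 0-00,01-0
  m6 ⊆ 01-0 [E]
  m9 ⊆ 1-01 [E]
  m13 ⊆ 1-01,11-1
  m15 ⊆ 11-1 [E]
E = {0-00, 0011, 01-0, 1-01, 11-1}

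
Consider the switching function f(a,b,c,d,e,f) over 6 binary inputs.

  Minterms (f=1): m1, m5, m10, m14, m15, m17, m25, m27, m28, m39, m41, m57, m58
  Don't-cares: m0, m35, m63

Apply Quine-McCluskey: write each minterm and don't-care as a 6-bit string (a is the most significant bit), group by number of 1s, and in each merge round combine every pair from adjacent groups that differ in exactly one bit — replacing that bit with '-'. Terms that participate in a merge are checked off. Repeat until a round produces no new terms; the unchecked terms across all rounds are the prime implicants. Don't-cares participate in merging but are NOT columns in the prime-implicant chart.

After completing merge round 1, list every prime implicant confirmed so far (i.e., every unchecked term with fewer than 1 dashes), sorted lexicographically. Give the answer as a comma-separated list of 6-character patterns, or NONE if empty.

size-2^0 implicants → 000000(✓)  000001(✓)  000101(✓)  001010(✓)  001110(✓)  001111(✓)  010001(✓)  011001(✓)  011011(✓)  011100  100011(✓)  100111(✓)  101001(✓)  111001(✓)  111010  111111
size-2^1 implicants → -11001  0-0001  000-01  00000-  001-10  00111-  01-001  0110-1  1-1001  100-11
Unchecked terms (primes): -11001, 0-0001, 000-01, 00000-, 001-10, 00111-, 01-001, 0110-1, 011100, 1-1001, 100-11, 111010, 111111

011100, 111010, 111111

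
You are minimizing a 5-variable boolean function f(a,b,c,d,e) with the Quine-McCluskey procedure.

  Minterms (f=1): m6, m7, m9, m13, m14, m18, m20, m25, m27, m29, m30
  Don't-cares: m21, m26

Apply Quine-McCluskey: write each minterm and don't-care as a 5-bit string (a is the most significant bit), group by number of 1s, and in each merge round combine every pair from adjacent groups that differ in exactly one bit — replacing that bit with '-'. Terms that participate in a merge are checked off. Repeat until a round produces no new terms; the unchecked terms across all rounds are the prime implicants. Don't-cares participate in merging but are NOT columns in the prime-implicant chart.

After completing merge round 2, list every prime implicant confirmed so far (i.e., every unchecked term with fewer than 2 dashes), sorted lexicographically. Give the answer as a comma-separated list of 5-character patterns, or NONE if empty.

-1110, 0-110, 0011-, 1-010, 1-101, 1010-, 11-10, 110-1, 1101-

size-2^0 implicants → 00110(✓)  00111(✓)  01001(✓)  01101(✓)  01110(✓)  10010(✓)  10100(✓)  10101(✓)  11001(✓)  11010(✓)  11011(✓)  11101(✓)  11110(✓)
size-2^1 implicants → -1001(✓)  -1101(✓)  -1110  0-110  0011-  01-01(✓)  1-010  1-101  1010-  11-01(✓)  11-10  110-1  1101-
size-2^2 implicants → -1-01
Unchecked terms (primes): -1-01, -1110, 0-110, 0011-, 1-010, 1-101, 1010-, 11-10, 110-1, 1101-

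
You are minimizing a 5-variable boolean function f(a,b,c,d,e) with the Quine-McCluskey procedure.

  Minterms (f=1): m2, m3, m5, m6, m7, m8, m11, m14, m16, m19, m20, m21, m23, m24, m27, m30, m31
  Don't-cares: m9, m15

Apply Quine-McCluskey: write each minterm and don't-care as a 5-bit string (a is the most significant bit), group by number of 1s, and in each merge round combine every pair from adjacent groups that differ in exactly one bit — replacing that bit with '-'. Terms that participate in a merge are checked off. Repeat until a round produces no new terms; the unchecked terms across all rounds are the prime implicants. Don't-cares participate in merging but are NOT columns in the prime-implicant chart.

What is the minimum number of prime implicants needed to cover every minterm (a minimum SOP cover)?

6

[col 0] 00010*, 00011*, 00101*, 00110*, 00111*, 01000*, 01001*, 01011*, 01110*, 01111*, 10000*, 10011*, 10100*, 10101*, 10111*, 11000*, 11011*, 11110*, 11111*
[col 1] -0011*, -0101*, -0111*, -1000, -1011*, -1110*, -1111*, 0-011*, 0-110*, 0-111*, 00-10*, 00-11*, 0001-*, 001-1*, 0011-*, 01-11*, 010-1, 0100-, 0111-*, 1-000, 1-011*, 1-111*, 10-00, 10-11*, 101-1*, 1010-, 11-11*, 1111-*
[col 2] --011*, --111*, -0-11*, -01-1, -1-11*, -111-, 0--11*, 0-11-, 00-1-, 1--11*
[col 3] ---11
Prime implicants: ---11, -01-1, -1000, -111-, 0-11-, 00-1-, 010-1, 0100-, 1-000, 10-00, 1010-
PI chart (minterm → PIs covering it):
  2 | 00-1-  (sole → essential)
  3 | ---11,00-1-
  5 | -01-1  (sole → essential)
  6 | 0-11-,00-1-
  7 | ---11,-01-1,0-11-,00-1-
  8 | -1000,0100-
  11 | ---11,010-1
  14 | -111-,0-11-
  16 | 1-000,10-00
  19 | ---11  (sole → essential)
  20 | 10-00,1010-
  21 | -01-1,1010-
  23 | ---11,-01-1
  24 | -1000,1-000
  27 | ---11  (sole → essential)
  30 | -111-  (sole → essential)
  31 | ---11,-111-
Essential prime implicants: ---11, -01-1, -111-, 00-1-
Petrick residual → -1000, 10-00
Minimum SOP uses 6 PIs: de + b'ce + bc'd'e' + bcd + a'b'd + ab'd'e'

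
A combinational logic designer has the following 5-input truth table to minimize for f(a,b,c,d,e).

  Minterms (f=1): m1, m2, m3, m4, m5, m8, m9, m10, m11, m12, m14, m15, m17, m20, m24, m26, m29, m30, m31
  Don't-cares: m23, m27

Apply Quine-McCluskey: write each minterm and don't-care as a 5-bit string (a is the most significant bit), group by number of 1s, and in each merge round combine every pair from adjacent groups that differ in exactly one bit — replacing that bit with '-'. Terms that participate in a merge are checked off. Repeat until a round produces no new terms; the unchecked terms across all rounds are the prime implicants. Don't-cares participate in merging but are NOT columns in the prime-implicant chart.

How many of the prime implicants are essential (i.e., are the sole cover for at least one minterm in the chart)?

6

size-2^0 implicants → 00001(✓)  00010(✓)  00011(✓)  00100(✓)  00101(✓)  01000(✓)  01001(✓)  01010(✓)  01011(✓)  01100(✓)  01110(✓)  01111(✓)  10001(✓)  10100(✓)  10111(✓)  11000(✓)  11010(✓)  11011(✓)  11101(✓)  11110(✓)  11111(✓)
size-2^1 implicants → -0001  -0100  -1000(✓)  -1010(✓)  -1011(✓)  -1110(✓)  -1111(✓)  0-001(✓)  0-010(✓)  0-011(✓)  0-100  00-01  000-1(✓)  0001-(✓)  0010-  01-00(✓)  01-10(✓)  01-11(✓)  010-0(✓)  010-1(✓)  0100-(✓)  0101-(✓)  011-0(✓)  0111-(✓)  1-111  11-10(✓)  11-11(✓)  110-0(✓)  1101-(✓)  111-1  1111-(✓)
size-2^2 implicants → -1-10(✓)  -1-11(✓)  -10-0  -101-(✓)  -111-(✓)  0-0-1  0-01-  01--0  01-1-(✓)  010--  11-1-(✓)
size-2^3 implicants → -1-1-
Unchecked terms (primes): -0001, -0100, -1-1-, -10-0, 0-0-1, 0-01-, 0-100, 00-01, 0010-, 01--0, 010--, 1-111, 111-1
Minterm coverage:
  m1 ⊆ -0001,0-0-1,00-01
  m2 ⊆ 0-01- [E]
  m3 ⊆ 0-0-1,0-01-
  m4 ⊆ -0100,0-100,0010-
  m5 ⊆ 00-01,0010-
  m8 ⊆ -10-0,01--0,010--
  m9 ⊆ 0-0-1,010--
  m10 ⊆ -1-1-,-10-0,0-01-,01--0,010--
  m11 ⊆ -1-1-,0-0-1,0-01-,010--
  m12 ⊆ 0-100,01--0
  m14 ⊆ -1-1-,01--0
  m15 ⊆ -1-1- [E]
  m17 ⊆ -0001 [E]
  m20 ⊆ -0100 [E]
  m24 ⊆ -10-0 [E]
  m26 ⊆ -1-1-,-10-0
  m29 ⊆ 111-1 [E]
  m30 ⊆ -1-1- [E]
  m31 ⊆ -1-1-,1-111,111-1
E = {-0001, -0100, -1-1-, -10-0, 0-01-, 111-1}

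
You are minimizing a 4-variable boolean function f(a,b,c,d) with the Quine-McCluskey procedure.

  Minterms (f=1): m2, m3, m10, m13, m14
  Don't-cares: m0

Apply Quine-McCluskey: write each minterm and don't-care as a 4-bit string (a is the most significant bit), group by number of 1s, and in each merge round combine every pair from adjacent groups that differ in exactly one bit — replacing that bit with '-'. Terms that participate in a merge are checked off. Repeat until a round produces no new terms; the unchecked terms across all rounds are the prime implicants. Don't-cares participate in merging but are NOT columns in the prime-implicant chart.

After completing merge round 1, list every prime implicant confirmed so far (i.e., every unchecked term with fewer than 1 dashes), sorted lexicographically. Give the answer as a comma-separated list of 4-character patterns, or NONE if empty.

1101

size-2^0 implicants → 0000(✓)  0010(✓)  0011(✓)  1010(✓)  1101  1110(✓)
size-2^1 implicants → -010  00-0  001-  1-10
Unchecked terms (primes): -010, 00-0, 001-, 1-10, 1101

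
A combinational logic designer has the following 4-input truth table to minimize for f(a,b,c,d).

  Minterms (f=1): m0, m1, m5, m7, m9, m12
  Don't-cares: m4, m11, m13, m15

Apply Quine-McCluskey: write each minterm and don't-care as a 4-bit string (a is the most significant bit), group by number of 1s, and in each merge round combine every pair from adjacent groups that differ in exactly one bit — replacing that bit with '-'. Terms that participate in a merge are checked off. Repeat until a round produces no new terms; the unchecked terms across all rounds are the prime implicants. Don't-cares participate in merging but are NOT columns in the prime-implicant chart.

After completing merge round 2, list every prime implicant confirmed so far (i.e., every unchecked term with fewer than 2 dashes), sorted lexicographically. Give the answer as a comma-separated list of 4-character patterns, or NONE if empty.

[col 0] 0000*, 0001*, 0100*, 0101*, 0111*, 1001*, 1011*, 1100*, 1101*, 1111*
[col 1] -001*, -100*, -101*, -111*, 0-00*, 0-01*, 000-*, 01-1*, 010-*, 1-01*, 1-11*, 10-1*, 11-1*, 110-*
[col 2] --01, -1-1, -10-, 0-0-, 1--1
Prime implicants: --01, -1-1, -10-, 0-0-, 1--1

NONE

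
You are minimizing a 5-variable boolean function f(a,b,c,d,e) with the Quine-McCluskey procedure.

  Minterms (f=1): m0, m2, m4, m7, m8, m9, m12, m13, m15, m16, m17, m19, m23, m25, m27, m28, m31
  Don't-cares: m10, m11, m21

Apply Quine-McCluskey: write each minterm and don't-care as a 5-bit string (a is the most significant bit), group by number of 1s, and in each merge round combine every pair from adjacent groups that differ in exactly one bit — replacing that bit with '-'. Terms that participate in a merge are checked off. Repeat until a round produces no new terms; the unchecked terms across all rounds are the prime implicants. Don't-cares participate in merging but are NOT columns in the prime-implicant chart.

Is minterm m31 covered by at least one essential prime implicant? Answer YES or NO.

size-2^0 implicants → 00000(✓)  00010(✓)  00100(✓)  00111(✓)  01000(✓)  01001(✓)  01010(✓)  01011(✓)  01100(✓)  01101(✓)  01111(✓)  10000(✓)  10001(✓)  10011(✓)  10101(✓)  10111(✓)  11001(✓)  11011(✓)  11100(✓)  11111(✓)
size-2^1 implicants → -0000  -0111(✓)  -1001(✓)  -1011(✓)  -1100  -1111(✓)  0-000(✓)  0-010(✓)  0-100(✓)  0-111(✓)  00-00(✓)  000-0(✓)  01-00(✓)  01-01(✓)  01-11(✓)  010-0(✓)  010-1(✓)  0100-(✓)  0101-(✓)  011-1(✓)  0110-(✓)  1-001(✓)  1-011(✓)  1-111(✓)  10-01(✓)  10-11(✓)  100-1(✓)  1000-  101-1(✓)  11-11(✓)  110-1(✓)
size-2^2 implicants → --111  -1-11  -10-1  0--00  0-0-0  01--1  01-0-  010--  1--11  1-0-1  10--1
Unchecked terms (primes): --111, -0000, -1-11, -10-1, -1100, 0--00, 0-0-0, 01--1, 01-0-, 010--, 1--11, 1-0-1, 10--1, 1000-
Minterm coverage:
  m0 ⊆ -0000,0--00,0-0-0
  m2 ⊆ 0-0-0 [E]
  m4 ⊆ 0--00 [E]
  m7 ⊆ --111 [E]
  m8 ⊆ 0--00,0-0-0,01-0-,010--
  m9 ⊆ -10-1,01--1,01-0-,010--
  m12 ⊆ -1100,0--00,01-0-
  m13 ⊆ 01--1,01-0-
  m15 ⊆ --111,-1-11,01--1
  m16 ⊆ -0000,1000-
  m17 ⊆ 1-0-1,10--1,1000-
  m19 ⊆ 1--11,1-0-1,10--1
  m23 ⊆ --111,1--11,10--1
  m25 ⊆ -10-1,1-0-1
  m27 ⊆ -1-11,-10-1,1--11,1-0-1
  m28 ⊆ -1100 [E]
  m31 ⊆ --111,-1-11,1--11
E = {--111, -1100, 0--00, 0-0-0}

YES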